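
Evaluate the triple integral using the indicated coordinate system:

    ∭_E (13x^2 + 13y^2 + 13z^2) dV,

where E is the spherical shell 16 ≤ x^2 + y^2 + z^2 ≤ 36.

In spherical coordinates, x = ρ sin(φ) cos(θ), y = ρ sin(φ) sin(θ), z = ρ cos(φ), and dV = ρ^2 sin(φ) dρ dφ dθ.

The integrand becomes 13ρ^2, so

    ∭_E (13x^2 + 13y^2 + 13z^2) dV = ∫_{0}^{2π} ∫_{0}^{π} ∫_{4}^{6} (13ρ^2) · ρ^2 sin(φ) dρ dφ dθ.

Inner (ρ): 87776sin(φ)/5.
Middle (φ): 175552/5.
Outer (θ): 351104π/5.

Therefore the triple integral equals 351104π/5.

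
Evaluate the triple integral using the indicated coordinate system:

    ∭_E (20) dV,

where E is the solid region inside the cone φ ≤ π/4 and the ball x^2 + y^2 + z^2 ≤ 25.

In spherical coordinates, x = ρ sin(φ) cos(θ), y = ρ sin(φ) sin(θ), z = ρ cos(φ), and dV = ρ^2 sin(φ) dρ dφ dθ.

The integrand becomes 20, so

    ∭_E (20) dV = ∫_{0}^{2π} ∫_{0}^{π/4} ∫_{0}^{5} (20) · ρ^2 sin(φ) dρ dφ dθ.

Inner (ρ): 2500sin(φ)/3.
Middle (φ): 2500/3 - 1250sqrt(2)/3.
Outer (θ): 2500π (2 - sqrt(2))/3.

Therefore the triple integral equals 2500π (2 - sqrt(2))/3.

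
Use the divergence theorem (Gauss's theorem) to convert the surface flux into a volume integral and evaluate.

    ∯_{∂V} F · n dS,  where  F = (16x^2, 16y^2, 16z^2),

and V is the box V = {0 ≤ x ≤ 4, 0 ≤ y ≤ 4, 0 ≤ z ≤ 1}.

By the divergence theorem,

    ∯_{∂V} F · n dS = ∭_V (∇ · F) dV.

Compute the divergence:
    ∇ · F = ∂F_x/∂x + ∂F_y/∂y + ∂F_z/∂z = 32x + 32y + 32z.

V is a rectangular box, so dV = dx dy dz with 0 ≤ x ≤ 4, 0 ≤ y ≤ 4, 0 ≤ z ≤ 1.

Integrate (32x + 32y + 32z) over V as an iterated integral:

    ∭_V (∇·F) dV = ∫_0^{4} ∫_0^{4} ∫_0^{1} (32x + 32y + 32z) dz dy dx.

Inner (z from 0 to 1): 32x + 32y + 16.
Middle (y from 0 to 4): 128x + 320.
Outer (x from 0 to 4): 2304.

Therefore ∯_{∂V} F · n dS = 2304.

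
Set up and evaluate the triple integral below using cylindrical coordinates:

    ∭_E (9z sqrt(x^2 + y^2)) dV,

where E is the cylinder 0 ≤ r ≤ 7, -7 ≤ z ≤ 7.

In cylindrical coordinates, x = r cos(θ), y = r sin(θ), z = z, and dV = r dr dθ dz.

The integrand becomes 9r z, so

    ∭_E (9z sqrt(x^2 + y^2)) dV = ∫_{0}^{2π} ∫_{0}^{7} ∫_{-7}^{7} (9r z) · r dz dr dθ.

Inner (z): 0.
Middle (r from 0 to 7): 0.
Outer (θ): 0.

Therefore the triple integral equals 0.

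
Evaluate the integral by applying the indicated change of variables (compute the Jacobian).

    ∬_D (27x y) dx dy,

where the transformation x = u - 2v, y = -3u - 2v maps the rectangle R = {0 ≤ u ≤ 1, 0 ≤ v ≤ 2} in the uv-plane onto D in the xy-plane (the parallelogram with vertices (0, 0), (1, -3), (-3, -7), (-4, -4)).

Compute the Jacobian determinant of (x, y) with respect to (u, v):

    ∂(x,y)/∂(u,v) = | 1  -2 | = (1)(-2) - (-2)(-3) = -8.
                   | -3  -2 |

Its absolute value is |J| = 8 (the area scaling factor).

Substituting x = u - 2v, y = -3u - 2v into the integrand,

    27x y → -81u^2 + 108u v + 108v^2,

so the integral becomes

    ∬_R (-81u^2 + 108u v + 108v^2) · |J| du dv = ∫_0^1 ∫_0^2 (-648u^2 + 864u v + 864v^2) dv du.

Inner (v): -1296u^2 + 1728u + 2304.
Outer (u): 2736.

Therefore ∬_D (27x y) dx dy = 2736.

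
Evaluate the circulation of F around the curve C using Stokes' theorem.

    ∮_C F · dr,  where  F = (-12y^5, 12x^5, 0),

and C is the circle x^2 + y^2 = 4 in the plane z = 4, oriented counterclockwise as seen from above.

Let S be the flat disk x^2 + y^2 ≤ 4 in the plane z = 4, with upward unit normal n̂ = ẑ. By Stokes' theorem,

    ∮_C F · dr = ∬_S (∇ × F) · n̂ dS = ∬_D (curl F)_z dA,

where D is the disk x^2 + y^2 ≤ 4.

Compute the curl of F = (-12y^5, 12x^5, 0):
    (∇ × F)_x = ∂F_z/∂y - ∂F_y/∂z = 0,
    (∇ × F)_y = ∂F_x/∂z - ∂F_z/∂x = 0,
    (∇ × F)_z = ∂F_y/∂x - ∂F_x/∂y = 60x^4 + 60y^4.

On z = 4, (curl F)_z = 60x^4 + 60y^4.

Convert to polar (x = r cos θ, y = r sin θ, dA = r dr dθ); the integrand becomes 60r^4(sin(θ)^4 + cos(θ)^4), so

    ∬_D (curl F)_z dA = ∫_0^{2π} ∫_0^{2} (60r^4(sin(θ)^4 + cos(θ)^4)) · r dr dθ.

Inner (r from 0 to 2): 640sin(θ)^4 + 640cos(θ)^4.
Outer (θ from 0 to 2π): 960π.

Therefore ∮_C F · dr = 960π.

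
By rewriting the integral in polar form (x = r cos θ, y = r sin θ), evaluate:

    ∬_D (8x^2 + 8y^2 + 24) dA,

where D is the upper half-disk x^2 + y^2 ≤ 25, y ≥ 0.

The region D is 0 ≤ r ≤ 5, 0 ≤ θ ≤ π in polar coordinates, where x = r cos(θ), y = r sin(θ), and dA = r dr dθ.

Under the substitution, the integrand becomes 8r^2 + 24, so

    ∬_D (8x^2 + 8y^2 + 24) dA = ∫_{0}^{π} ∫_{0}^{5} (8r^2 + 24) · r dr dθ.

Inner integral (in r): ∫_{0}^{5} (8r^2 + 24) · r dr = 1550.

Outer integral (in θ): ∫_{0}^{π} (1550) dθ = 1550π.

Therefore ∬_D (8x^2 + 8y^2 + 24) dA = 1550π.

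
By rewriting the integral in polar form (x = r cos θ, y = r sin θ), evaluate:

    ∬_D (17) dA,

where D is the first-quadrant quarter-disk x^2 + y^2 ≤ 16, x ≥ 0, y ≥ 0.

The region D is 0 ≤ r ≤ 4, 0 ≤ θ ≤ π/2 in polar coordinates, where x = r cos(θ), y = r sin(θ), and dA = r dr dθ.

Under the substitution, the integrand becomes 17, so

    ∬_D (17) dA = ∫_{0}^{π/2} ∫_{0}^{4} (17) · r dr dθ.

Inner integral (in r): ∫_{0}^{4} (17) · r dr = 136.

Outer integral (in θ): ∫_{0}^{π/2} (136) dθ = 68π.

Therefore ∬_D (17) dA = 68π.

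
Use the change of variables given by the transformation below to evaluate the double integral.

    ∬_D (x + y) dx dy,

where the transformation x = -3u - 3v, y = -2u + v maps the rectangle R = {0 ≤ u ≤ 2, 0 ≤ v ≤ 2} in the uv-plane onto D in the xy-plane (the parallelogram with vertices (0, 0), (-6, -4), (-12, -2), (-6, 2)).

Compute the Jacobian determinant of (x, y) with respect to (u, v):

    ∂(x,y)/∂(u,v) = | -3  -3 | = (-3)(1) - (-3)(-2) = -9.
                   | -2  1 |

Its absolute value is |J| = 9 (the area scaling factor).

Substituting x = -3u - 3v, y = -2u + v into the integrand,

    x + y → -5u - 2v,

so the integral becomes

    ∬_R (-5u - 2v) · |J| du dv = ∫_0^2 ∫_0^2 (-45u - 18v) dv du.

Inner (v): -90u - 36.
Outer (u): -252.

Therefore ∬_D (x + y) dx dy = -252.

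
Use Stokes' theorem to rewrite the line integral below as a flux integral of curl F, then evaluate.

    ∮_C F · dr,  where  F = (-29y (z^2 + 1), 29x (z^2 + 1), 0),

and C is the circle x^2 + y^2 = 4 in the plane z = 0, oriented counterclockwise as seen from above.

Let S be the flat disk x^2 + y^2 ≤ 4 in the plane z = 0, with upward unit normal n̂ = ẑ. By Stokes' theorem,

    ∮_C F · dr = ∬_S (∇ × F) · n̂ dS = ∬_D (curl F)_z dA,

where D is the disk x^2 + y^2 ≤ 4.

Compute the curl of F = (-29y (z^2 + 1), 29x (z^2 + 1), 0):
    (∇ × F)_x = ∂F_z/∂y - ∂F_y/∂z = -58x z,
    (∇ × F)_y = ∂F_x/∂z - ∂F_z/∂x = -58y z,
    (∇ × F)_z = ∂F_y/∂x - ∂F_x/∂y = 58z^2 + 58.

On z = 0, (curl F)_z = 58.

Convert to polar (x = r cos θ, y = r sin θ, dA = r dr dθ); the integrand becomes 58, so

    ∬_D (curl F)_z dA = ∫_0^{2π} ∫_0^{2} (58) · r dr dθ.

Inner (r from 0 to 2): 116.
Outer (θ from 0 to 2π): 232π.

Therefore ∮_C F · dr = 232π.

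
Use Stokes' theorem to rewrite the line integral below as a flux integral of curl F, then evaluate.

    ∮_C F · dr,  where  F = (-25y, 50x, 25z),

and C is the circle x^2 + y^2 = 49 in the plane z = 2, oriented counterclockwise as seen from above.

Let S be the flat disk x^2 + y^2 ≤ 49 in the plane z = 2, with upward unit normal n̂ = ẑ. By Stokes' theorem,

    ∮_C F · dr = ∬_S (∇ × F) · n̂ dS = ∬_D (curl F)_z dA,

where D is the disk x^2 + y^2 ≤ 49.

Compute the curl of F = (-25y, 50x, 25z):
    (∇ × F)_x = ∂F_z/∂y - ∂F_y/∂z = 0,
    (∇ × F)_y = ∂F_x/∂z - ∂F_z/∂x = 0,
    (∇ × F)_z = ∂F_y/∂x - ∂F_x/∂y = 75.

On z = 2, (curl F)_z = 75.

Convert to polar (x = r cos θ, y = r sin θ, dA = r dr dθ); the integrand becomes 75, so

    ∬_D (curl F)_z dA = ∫_0^{2π} ∫_0^{7} (75) · r dr dθ.

Inner (r from 0 to 7): 3675/2.
Outer (θ from 0 to 2π): 3675π.

Therefore ∮_C F · dr = 3675π.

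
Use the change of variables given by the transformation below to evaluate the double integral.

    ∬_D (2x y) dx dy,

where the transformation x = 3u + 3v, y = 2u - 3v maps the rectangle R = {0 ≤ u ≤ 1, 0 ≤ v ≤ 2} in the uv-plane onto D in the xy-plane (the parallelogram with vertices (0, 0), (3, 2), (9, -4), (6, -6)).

Compute the Jacobian determinant of (x, y) with respect to (u, v):

    ∂(x,y)/∂(u,v) = | 3  3 | = (3)(-3) - (3)(2) = -15.
                   | 2  -3 |

Its absolute value is |J| = 15 (the area scaling factor).

Substituting x = 3u + 3v, y = 2u - 3v into the integrand,

    2x y → 12u^2 - 6u v - 18v^2,

so the integral becomes

    ∬_R (12u^2 - 6u v - 18v^2) · |J| du dv = ∫_0^1 ∫_0^2 (180u^2 - 90u v - 270v^2) dv du.

Inner (v): 360u^2 - 180u - 720.
Outer (u): -690.

Therefore ∬_D (2x y) dx dy = -690.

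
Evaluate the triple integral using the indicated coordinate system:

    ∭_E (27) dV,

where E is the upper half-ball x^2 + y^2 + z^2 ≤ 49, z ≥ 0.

In spherical coordinates, x = ρ sin(φ) cos(θ), y = ρ sin(φ) sin(θ), z = ρ cos(φ), and dV = ρ^2 sin(φ) dρ dφ dθ.

The integrand becomes 27, so

    ∭_E (27) dV = ∫_{0}^{2π} ∫_{0}^{π/2} ∫_{0}^{7} (27) · ρ^2 sin(φ) dρ dφ dθ.

Inner (ρ): 3087sin(φ).
Middle (φ): 3087.
Outer (θ): 6174π.

Therefore the triple integral equals 6174π.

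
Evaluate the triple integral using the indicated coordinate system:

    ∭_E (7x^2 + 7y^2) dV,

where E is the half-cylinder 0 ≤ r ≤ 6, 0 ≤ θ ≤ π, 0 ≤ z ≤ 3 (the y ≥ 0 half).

In cylindrical coordinates, x = r cos(θ), y = r sin(θ), z = z, and dV = r dr dθ dz.

The integrand becomes 7r^2, so

    ∭_E (7x^2 + 7y^2) dV = ∫_{0}^{π} ∫_{0}^{6} ∫_{0}^{3} (7r^2) · r dz dr dθ.

Inner (z): 21r^3.
Middle (r from 0 to 6): 6804.
Outer (θ): 6804π.

Therefore the triple integral equals 6804π.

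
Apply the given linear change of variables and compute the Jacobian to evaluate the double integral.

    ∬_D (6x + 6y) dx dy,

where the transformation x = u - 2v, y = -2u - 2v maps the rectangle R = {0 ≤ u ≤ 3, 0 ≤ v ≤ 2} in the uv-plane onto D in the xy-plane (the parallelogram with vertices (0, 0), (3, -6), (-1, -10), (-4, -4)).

Compute the Jacobian determinant of (x, y) with respect to (u, v):

    ∂(x,y)/∂(u,v) = | 1  -2 | = (1)(-2) - (-2)(-2) = -6.
                   | -2  -2 |

Its absolute value is |J| = 6 (the area scaling factor).

Substituting x = u - 2v, y = -2u - 2v into the integrand,

    6x + 6y → -6u - 24v,

so the integral becomes

    ∬_R (-6u - 24v) · |J| du dv = ∫_0^3 ∫_0^2 (-36u - 144v) dv du.

Inner (v): -72u - 288.
Outer (u): -1188.

Therefore ∬_D (6x + 6y) dx dy = -1188.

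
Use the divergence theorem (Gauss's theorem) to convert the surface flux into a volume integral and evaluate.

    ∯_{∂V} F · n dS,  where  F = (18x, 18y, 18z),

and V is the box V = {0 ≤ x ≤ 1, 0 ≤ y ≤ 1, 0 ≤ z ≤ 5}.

By the divergence theorem,

    ∯_{∂V} F · n dS = ∭_V (∇ · F) dV.

Compute the divergence:
    ∇ · F = ∂F_x/∂x + ∂F_y/∂y + ∂F_z/∂z = 18 + 18 + 18 = 54.

V is a rectangular box, so dV = dx dy dz with 0 ≤ x ≤ 1, 0 ≤ y ≤ 1, 0 ≤ z ≤ 5.

Integrate (54) over V as an iterated integral:

    ∭_V (∇·F) dV = ∫_0^{1} ∫_0^{1} ∫_0^{5} (54) dz dy dx.

Inner (z from 0 to 5): 270.
Middle (y from 0 to 1): 270.
Outer (x from 0 to 1): 270.

Therefore ∯_{∂V} F · n dS = 270.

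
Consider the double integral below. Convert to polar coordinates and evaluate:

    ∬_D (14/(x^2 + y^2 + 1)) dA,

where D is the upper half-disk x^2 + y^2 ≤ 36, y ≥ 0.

The region D is 0 ≤ r ≤ 6, 0 ≤ θ ≤ π in polar coordinates, where x = r cos(θ), y = r sin(θ), and dA = r dr dθ.

Under the substitution, the integrand becomes 14/(r^2 + 1), so

    ∬_D (14/(x^2 + y^2 + 1)) dA = ∫_{0}^{π} ∫_{0}^{6} (14/(r^2 + 1)) · r dr dθ.

Inner integral (in r): ∫_{0}^{6} (14/(r^2 + 1)) · r dr = log(94931877133).

Outer integral (in θ): ∫_{0}^{π} (log(94931877133)) dθ = log(94931877133^π).

Therefore ∬_D (14/(x^2 + y^2 + 1)) dA = log(94931877133^π).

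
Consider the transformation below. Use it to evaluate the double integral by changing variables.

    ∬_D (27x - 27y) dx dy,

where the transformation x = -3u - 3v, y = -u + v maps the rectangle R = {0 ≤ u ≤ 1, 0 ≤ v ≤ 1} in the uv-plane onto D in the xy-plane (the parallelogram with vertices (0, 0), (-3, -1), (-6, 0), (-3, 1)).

Compute the Jacobian determinant of (x, y) with respect to (u, v):

    ∂(x,y)/∂(u,v) = | -3  -3 | = (-3)(1) - (-3)(-1) = -6.
                   | -1  1 |

Its absolute value is |J| = 6 (the area scaling factor).

Substituting x = -3u - 3v, y = -u + v into the integrand,

    27x - 27y → -54u - 108v,

so the integral becomes

    ∬_R (-54u - 108v) · |J| du dv = ∫_0^1 ∫_0^1 (-324u - 648v) dv du.

Inner (v): -324u - 324.
Outer (u): -486.

Therefore ∬_D (27x - 27y) dx dy = -486.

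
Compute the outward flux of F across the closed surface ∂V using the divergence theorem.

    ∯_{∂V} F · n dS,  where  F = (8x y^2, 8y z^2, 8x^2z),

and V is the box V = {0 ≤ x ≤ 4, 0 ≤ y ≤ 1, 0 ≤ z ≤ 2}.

By the divergence theorem,

    ∯_{∂V} F · n dS = ∭_V (∇ · F) dV.

Compute the divergence:
    ∇ · F = ∂F_x/∂x + ∂F_y/∂y + ∂F_z/∂z = 8y^2 + 8z^2 + 8x^2 = 8x^2 + 8y^2 + 8z^2.

V is a rectangular box, so dV = dx dy dz with 0 ≤ x ≤ 4, 0 ≤ y ≤ 1, 0 ≤ z ≤ 2.

Integrate (8x^2 + 8y^2 + 8z^2) over V as an iterated integral:

    ∭_V (∇·F) dV = ∫_0^{4} ∫_0^{1} ∫_0^{2} (8x^2 + 8y^2 + 8z^2) dz dy dx.

Inner (z from 0 to 2): 16x^2 + 16y^2 + 64/3.
Middle (y from 0 to 1): 16x^2 + 80/3.
Outer (x from 0 to 4): 448.

Therefore ∯_{∂V} F · n dS = 448.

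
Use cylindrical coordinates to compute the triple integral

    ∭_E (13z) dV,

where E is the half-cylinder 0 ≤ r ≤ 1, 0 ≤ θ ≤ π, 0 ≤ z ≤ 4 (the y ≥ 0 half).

In cylindrical coordinates, x = r cos(θ), y = r sin(θ), z = z, and dV = r dr dθ dz.

The integrand becomes 13z, so

    ∭_E (13z) dV = ∫_{0}^{π} ∫_{0}^{1} ∫_{0}^{4} (13z) · r dz dr dθ.

Inner (z): 104r.
Middle (r from 0 to 1): 52.
Outer (θ): 52π.

Therefore the triple integral equals 52π.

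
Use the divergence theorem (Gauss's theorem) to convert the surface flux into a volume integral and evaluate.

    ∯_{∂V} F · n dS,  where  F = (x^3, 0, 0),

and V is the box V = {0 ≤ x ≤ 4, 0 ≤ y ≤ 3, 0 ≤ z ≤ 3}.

By the divergence theorem,

    ∯_{∂V} F · n dS = ∭_V (∇ · F) dV.

Compute the divergence:
    ∇ · F = ∂F_x/∂x + ∂F_y/∂y + ∂F_z/∂z = 3x^2 + 0 + 0 = 3x^2.

V is a rectangular box, so dV = dx dy dz with 0 ≤ x ≤ 4, 0 ≤ y ≤ 3, 0 ≤ z ≤ 3.

Integrate (3x^2) over V as an iterated integral:

    ∭_V (∇·F) dV = ∫_0^{4} ∫_0^{3} ∫_0^{3} (3x^2) dz dy dx.

Inner (z from 0 to 3): 9x^2.
Middle (y from 0 to 3): 27x^2.
Outer (x from 0 to 4): 576.

Therefore ∯_{∂V} F · n dS = 576.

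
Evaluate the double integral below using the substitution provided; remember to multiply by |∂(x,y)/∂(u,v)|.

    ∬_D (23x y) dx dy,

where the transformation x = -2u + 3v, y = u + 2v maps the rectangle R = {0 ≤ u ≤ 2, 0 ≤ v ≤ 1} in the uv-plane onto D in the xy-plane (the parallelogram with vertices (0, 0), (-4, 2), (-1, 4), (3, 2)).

Compute the Jacobian determinant of (x, y) with respect to (u, v):

    ∂(x,y)/∂(u,v) = | -2  3 | = (-2)(2) - (3)(1) = -7.
                   | 1  2 |

Its absolute value is |J| = 7 (the area scaling factor).

Substituting x = -2u + 3v, y = u + 2v into the integrand,

    23x y → -46u^2 - 23u v + 138v^2,

so the integral becomes

    ∬_R (-46u^2 - 23u v + 138v^2) · |J| du dv = ∫_0^2 ∫_0^1 (-322u^2 - 161u v + 966v^2) dv du.

Inner (v): -322u^2 - 161u/2 + 322.
Outer (u): -1127/3.

Therefore ∬_D (23x y) dx dy = -1127/3.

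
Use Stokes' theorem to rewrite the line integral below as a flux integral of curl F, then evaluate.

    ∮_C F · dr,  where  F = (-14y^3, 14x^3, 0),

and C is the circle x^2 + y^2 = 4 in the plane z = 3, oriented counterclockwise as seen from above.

Let S be the flat disk x^2 + y^2 ≤ 4 in the plane z = 3, with upward unit normal n̂ = ẑ. By Stokes' theorem,

    ∮_C F · dr = ∬_S (∇ × F) · n̂ dS = ∬_D (curl F)_z dA,

where D is the disk x^2 + y^2 ≤ 4.

Compute the curl of F = (-14y^3, 14x^3, 0):
    (∇ × F)_x = ∂F_z/∂y - ∂F_y/∂z = 0,
    (∇ × F)_y = ∂F_x/∂z - ∂F_z/∂x = 0,
    (∇ × F)_z = ∂F_y/∂x - ∂F_x/∂y = 42x^2 + 42y^2.

On z = 3, (curl F)_z = 42x^2 + 42y^2.

Convert to polar (x = r cos θ, y = r sin θ, dA = r dr dθ); the integrand becomes 42r^2, so

    ∬_D (curl F)_z dA = ∫_0^{2π} ∫_0^{2} (42r^2) · r dr dθ.

Inner (r from 0 to 2): 168.
Outer (θ from 0 to 2π): 336π.

Therefore ∮_C F · dr = 336π.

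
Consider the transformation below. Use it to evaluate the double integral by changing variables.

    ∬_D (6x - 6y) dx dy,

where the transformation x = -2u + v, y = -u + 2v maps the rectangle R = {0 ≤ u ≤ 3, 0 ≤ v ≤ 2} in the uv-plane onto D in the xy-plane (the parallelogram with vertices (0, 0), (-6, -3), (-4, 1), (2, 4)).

Compute the Jacobian determinant of (x, y) with respect to (u, v):

    ∂(x,y)/∂(u,v) = | -2  1 | = (-2)(2) - (1)(-1) = -3.
                   | -1  2 |

Its absolute value is |J| = 3 (the area scaling factor).

Substituting x = -2u + v, y = -u + 2v into the integrand,

    6x - 6y → -6u - 6v,

so the integral becomes

    ∬_R (-6u - 6v) · |J| du dv = ∫_0^3 ∫_0^2 (-18u - 18v) dv du.

Inner (v): -36u - 36.
Outer (u): -270.

Therefore ∬_D (6x - 6y) dx dy = -270.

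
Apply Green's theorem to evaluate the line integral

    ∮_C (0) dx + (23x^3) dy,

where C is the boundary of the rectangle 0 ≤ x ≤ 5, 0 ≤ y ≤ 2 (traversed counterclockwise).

Green's theorem converts the closed line integral into a double integral over the enclosed region D:

    ∮_C P dx + Q dy = ∬_D (∂Q/∂x - ∂P/∂y) dA.

Here P = 0, Q = 23x^3, so

    ∂Q/∂x = 69x^2,    ∂P/∂y = 0,
    ∂Q/∂x - ∂P/∂y = 69x^2.

D is the region 0 ≤ x ≤ 5, 0 ≤ y ≤ 2. Evaluating the double integral:

    ∬_D (69x^2) dA = ∫_0^{5} ∫_0^{2} (69x^2) dy dx.

Inner (y from 0 to 2): 138x^2.
Outer (x from 0 to 5): 5750.

Therefore ∮_C P dx + Q dy = 5750.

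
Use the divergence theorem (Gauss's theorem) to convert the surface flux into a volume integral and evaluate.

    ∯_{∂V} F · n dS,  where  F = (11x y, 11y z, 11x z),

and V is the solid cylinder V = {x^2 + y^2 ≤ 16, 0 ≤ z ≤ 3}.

By the divergence theorem,

    ∯_{∂V} F · n dS = ∭_V (∇ · F) dV.

Compute the divergence:
    ∇ · F = ∂F_x/∂x + ∂F_y/∂y + ∂F_z/∂z = 11y + 11z + 11x = 11x + 11y + 11z.

In cylindrical coordinates, x = r cos(θ), y = r sin(θ), z = z, dV = r dr dθ dz, with 0 ≤ r ≤ 4, 0 ≤ θ ≤ 2π, 0 ≤ z ≤ 3.

The integrand, after substitution and multiplying by the volume element, becomes (11sqrt(2)r sin(θ + π/4) + 11z) · r, so

    ∭_V (∇·F) dV = ∫_0^{2π} ∫_0^{4} ∫_0^{3} (11sqrt(2)r sin(θ + π/4) + 11z) · r dz dr dθ.

Inner (z from 0 to 3): 33r (2sqrt(2)r sin(θ + π/4) + 3)/2.
Middle (r from 0 to 4): 704sqrt(2)sin(θ + π/4) + 396.
Outer (θ from 0 to 2π): 792π.

Therefore ∯_{∂V} F · n dS = 792π.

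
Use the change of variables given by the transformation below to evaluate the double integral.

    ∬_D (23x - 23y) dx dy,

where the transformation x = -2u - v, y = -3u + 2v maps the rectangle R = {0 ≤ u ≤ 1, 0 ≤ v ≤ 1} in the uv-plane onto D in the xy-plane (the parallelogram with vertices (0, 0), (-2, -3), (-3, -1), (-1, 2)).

Compute the Jacobian determinant of (x, y) with respect to (u, v):

    ∂(x,y)/∂(u,v) = | -2  -1 | = (-2)(2) - (-1)(-3) = -7.
                   | -3  2 |

Its absolute value is |J| = 7 (the area scaling factor).

Substituting x = -2u - v, y = -3u + 2v into the integrand,

    23x - 23y → 23u - 69v,

so the integral becomes

    ∬_R (23u - 69v) · |J| du dv = ∫_0^1 ∫_0^1 (161u - 483v) dv du.

Inner (v): 161u - 483/2.
Outer (u): -161.

Therefore ∬_D (23x - 23y) dx dy = -161.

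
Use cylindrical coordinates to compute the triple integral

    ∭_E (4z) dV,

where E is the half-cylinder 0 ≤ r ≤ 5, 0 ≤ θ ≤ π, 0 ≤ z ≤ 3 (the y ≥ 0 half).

In cylindrical coordinates, x = r cos(θ), y = r sin(θ), z = z, and dV = r dr dθ dz.

The integrand becomes 4z, so

    ∭_E (4z) dV = ∫_{0}^{π} ∫_{0}^{5} ∫_{0}^{3} (4z) · r dz dr dθ.

Inner (z): 18r.
Middle (r from 0 to 5): 225.
Outer (θ): 225π.

Therefore the triple integral equals 225π.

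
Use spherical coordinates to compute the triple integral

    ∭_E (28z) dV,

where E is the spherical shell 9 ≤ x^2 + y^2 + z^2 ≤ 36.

In spherical coordinates, x = ρ sin(φ) cos(θ), y = ρ sin(φ) sin(θ), z = ρ cos(φ), and dV = ρ^2 sin(φ) dρ dφ dθ.

The integrand becomes 28ρ cos(φ), so

    ∭_E (28z) dV = ∫_{0}^{2π} ∫_{0}^{π} ∫_{3}^{6} (28ρ cos(φ)) · ρ^2 sin(φ) dρ dφ dθ.

Inner (ρ): 8505sin(2φ)/2.
Middle (φ): 0.
Outer (θ): 0.

Therefore the triple integral equals 0.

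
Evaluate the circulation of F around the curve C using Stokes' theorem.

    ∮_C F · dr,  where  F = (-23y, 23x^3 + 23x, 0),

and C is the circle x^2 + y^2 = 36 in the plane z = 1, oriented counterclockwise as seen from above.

Let S be the flat disk x^2 + y^2 ≤ 36 in the plane z = 1, with upward unit normal n̂ = ẑ. By Stokes' theorem,

    ∮_C F · dr = ∬_S (∇ × F) · n̂ dS = ∬_D (curl F)_z dA,

where D is the disk x^2 + y^2 ≤ 36.

Compute the curl of F = (-23y, 23x^3 + 23x, 0):
    (∇ × F)_x = ∂F_z/∂y - ∂F_y/∂z = 0,
    (∇ × F)_y = ∂F_x/∂z - ∂F_z/∂x = 0,
    (∇ × F)_z = ∂F_y/∂x - ∂F_x/∂y = 69x^2 + 46.

On z = 1, (curl F)_z = 69x^2 + 46.

Convert to polar (x = r cos θ, y = r sin θ, dA = r dr dθ); the integrand becomes 69r^2cos(θ)^2 + 46, so

    ∬_D (curl F)_z dA = ∫_0^{2π} ∫_0^{6} (69r^2cos(θ)^2 + 46) · r dr dθ.

Inner (r from 0 to 6): 22356cos(θ)^2 + 828.
Outer (θ from 0 to 2π): 24012π.

Therefore ∮_C F · dr = 24012π.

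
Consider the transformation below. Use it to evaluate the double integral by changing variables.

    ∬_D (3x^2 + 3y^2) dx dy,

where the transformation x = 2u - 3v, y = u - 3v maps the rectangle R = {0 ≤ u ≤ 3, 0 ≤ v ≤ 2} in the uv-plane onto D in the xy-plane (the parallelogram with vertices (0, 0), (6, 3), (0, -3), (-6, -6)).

Compute the Jacobian determinant of (x, y) with respect to (u, v):

    ∂(x,y)/∂(u,v) = | 2  -3 | = (2)(-3) - (-3)(1) = -3.
                   | 1  -3 |

Its absolute value is |J| = 3 (the area scaling factor).

Substituting x = 2u - 3v, y = u - 3v into the integrand,

    3x^2 + 3y^2 → 15u^2 - 54u v + 54v^2,

so the integral becomes

    ∬_R (15u^2 - 54u v + 54v^2) · |J| du dv = ∫_0^3 ∫_0^2 (45u^2 - 162u v + 162v^2) dv du.

Inner (v): 90u^2 - 324u + 432.
Outer (u): 648.

Therefore ∬_D (3x^2 + 3y^2) dx dy = 648.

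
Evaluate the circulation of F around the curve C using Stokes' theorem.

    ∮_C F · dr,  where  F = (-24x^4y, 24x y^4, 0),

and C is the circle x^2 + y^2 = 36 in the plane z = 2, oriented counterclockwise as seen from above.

Let S be the flat disk x^2 + y^2 ≤ 36 in the plane z = 2, with upward unit normal n̂ = ẑ. By Stokes' theorem,

    ∮_C F · dr = ∬_S (∇ × F) · n̂ dS = ∬_D (curl F)_z dA,

where D is the disk x^2 + y^2 ≤ 36.

Compute the curl of F = (-24x^4y, 24x y^4, 0):
    (∇ × F)_x = ∂F_z/∂y - ∂F_y/∂z = 0,
    (∇ × F)_y = ∂F_x/∂z - ∂F_z/∂x = 0,
    (∇ × F)_z = ∂F_y/∂x - ∂F_x/∂y = 24x^4 + 24y^4.

On z = 2, (curl F)_z = 24x^4 + 24y^4.

Convert to polar (x = r cos θ, y = r sin θ, dA = r dr dθ); the integrand becomes 24r^4(sin(θ)^4 + cos(θ)^4), so

    ∬_D (curl F)_z dA = ∫_0^{2π} ∫_0^{6} (24r^4(sin(θ)^4 + cos(θ)^4)) · r dr dθ.

Inner (r from 0 to 6): 186624sin(θ)^4 + 186624cos(θ)^4.
Outer (θ from 0 to 2π): 279936π.

Therefore ∮_C F · dr = 279936π.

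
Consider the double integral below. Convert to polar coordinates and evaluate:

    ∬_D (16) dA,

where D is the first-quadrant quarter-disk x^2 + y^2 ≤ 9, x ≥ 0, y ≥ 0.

The region D is 0 ≤ r ≤ 3, 0 ≤ θ ≤ π/2 in polar coordinates, where x = r cos(θ), y = r sin(θ), and dA = r dr dθ.

Under the substitution, the integrand becomes 16, so

    ∬_D (16) dA = ∫_{0}^{π/2} ∫_{0}^{3} (16) · r dr dθ.

Inner integral (in r): ∫_{0}^{3} (16) · r dr = 72.

Outer integral (in θ): ∫_{0}^{π/2} (72) dθ = 36π.

Therefore ∬_D (16) dA = 36π.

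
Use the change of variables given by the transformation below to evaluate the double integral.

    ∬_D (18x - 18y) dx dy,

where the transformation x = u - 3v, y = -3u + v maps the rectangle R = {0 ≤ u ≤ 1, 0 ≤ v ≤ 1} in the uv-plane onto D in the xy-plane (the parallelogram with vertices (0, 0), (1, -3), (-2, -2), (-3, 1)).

Compute the Jacobian determinant of (x, y) with respect to (u, v):

    ∂(x,y)/∂(u,v) = | 1  -3 | = (1)(1) - (-3)(-3) = -8.
                   | -3  1 |

Its absolute value is |J| = 8 (the area scaling factor).

Substituting x = u - 3v, y = -3u + v into the integrand,

    18x - 18y → 72u - 72v,

so the integral becomes

    ∬_R (72u - 72v) · |J| du dv = ∫_0^1 ∫_0^1 (576u - 576v) dv du.

Inner (v): 576u - 288.
Outer (u): 0.

Therefore ∬_D (18x - 18y) dx dy = 0.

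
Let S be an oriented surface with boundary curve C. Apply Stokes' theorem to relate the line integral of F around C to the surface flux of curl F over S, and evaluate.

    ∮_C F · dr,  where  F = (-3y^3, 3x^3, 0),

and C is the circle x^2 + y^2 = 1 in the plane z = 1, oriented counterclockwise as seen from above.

Let S be the flat disk x^2 + y^2 ≤ 1 in the plane z = 1, with upward unit normal n̂ = ẑ. By Stokes' theorem,

    ∮_C F · dr = ∬_S (∇ × F) · n̂ dS = ∬_D (curl F)_z dA,

where D is the disk x^2 + y^2 ≤ 1.

Compute the curl of F = (-3y^3, 3x^3, 0):
    (∇ × F)_x = ∂F_z/∂y - ∂F_y/∂z = 0,
    (∇ × F)_y = ∂F_x/∂z - ∂F_z/∂x = 0,
    (∇ × F)_z = ∂F_y/∂x - ∂F_x/∂y = 9x^2 + 9y^2.

On z = 1, (curl F)_z = 9x^2 + 9y^2.

Convert to polar (x = r cos θ, y = r sin θ, dA = r dr dθ); the integrand becomes 9r^2, so

    ∬_D (curl F)_z dA = ∫_0^{2π} ∫_0^{1} (9r^2) · r dr dθ.

Inner (r from 0 to 1): 9/4.
Outer (θ from 0 to 2π): 9π/2.

Therefore ∮_C F · dr = 9π/2.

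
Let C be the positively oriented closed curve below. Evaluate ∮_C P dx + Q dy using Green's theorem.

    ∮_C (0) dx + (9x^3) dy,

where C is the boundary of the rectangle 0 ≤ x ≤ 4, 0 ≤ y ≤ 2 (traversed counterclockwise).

Green's theorem converts the closed line integral into a double integral over the enclosed region D:

    ∮_C P dx + Q dy = ∬_D (∂Q/∂x - ∂P/∂y) dA.

Here P = 0, Q = 9x^3, so

    ∂Q/∂x = 27x^2,    ∂P/∂y = 0,
    ∂Q/∂x - ∂P/∂y = 27x^2.

D is the region 0 ≤ x ≤ 4, 0 ≤ y ≤ 2. Evaluating the double integral:

    ∬_D (27x^2) dA = ∫_0^{4} ∫_0^{2} (27x^2) dy dx.

Inner (y from 0 to 2): 54x^2.
Outer (x from 0 to 4): 1152.

Therefore ∮_C P dx + Q dy = 1152.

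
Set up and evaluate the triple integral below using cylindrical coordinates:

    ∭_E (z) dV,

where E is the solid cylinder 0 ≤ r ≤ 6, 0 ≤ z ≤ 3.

In cylindrical coordinates, x = r cos(θ), y = r sin(θ), z = z, and dV = r dr dθ dz.

The integrand becomes z, so

    ∭_E (z) dV = ∫_{0}^{2π} ∫_{0}^{6} ∫_{0}^{3} (z) · r dz dr dθ.

Inner (z): 9r/2.
Middle (r from 0 to 6): 81.
Outer (θ): 162π.

Therefore the triple integral equals 162π.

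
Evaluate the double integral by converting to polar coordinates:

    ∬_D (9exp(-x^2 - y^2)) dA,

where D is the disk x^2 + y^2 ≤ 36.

The region D is 0 ≤ r ≤ 6, 0 ≤ θ ≤ 2π in polar coordinates, where x = r cos(θ), y = r sin(θ), and dA = r dr dθ.

Under the substitution, the integrand becomes 9exp(-r^2), so

    ∬_D (9exp(-x^2 - y^2)) dA = ∫_{0}^{2π} ∫_{0}^{6} (9exp(-r^2)) · r dr dθ.

Inner integral (in r): ∫_{0}^{6} (9exp(-r^2)) · r dr = 9/2 - 9exp(-36)/2.

Outer integral (in θ): ∫_{0}^{2π} (9/2 - 9exp(-36)/2) dθ = -9π exp(-36) + 9π.

Therefore ∬_D (9exp(-x^2 - y^2)) dA = -9π exp(-36) + 9π.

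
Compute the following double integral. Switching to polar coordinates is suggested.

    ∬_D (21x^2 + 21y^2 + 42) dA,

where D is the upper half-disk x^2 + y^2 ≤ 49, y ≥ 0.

The region D is 0 ≤ r ≤ 7, 0 ≤ θ ≤ π in polar coordinates, where x = r cos(θ), y = r sin(θ), and dA = r dr dθ.

Under the substitution, the integrand becomes 21r^2 + 42, so

    ∬_D (21x^2 + 21y^2 + 42) dA = ∫_{0}^{π} ∫_{0}^{7} (21r^2 + 42) · r dr dθ.

Inner integral (in r): ∫_{0}^{7} (21r^2 + 42) · r dr = 54537/4.

Outer integral (in θ): ∫_{0}^{π} (54537/4) dθ = 54537π/4.

Therefore ∬_D (21x^2 + 21y^2 + 42) dA = 54537π/4.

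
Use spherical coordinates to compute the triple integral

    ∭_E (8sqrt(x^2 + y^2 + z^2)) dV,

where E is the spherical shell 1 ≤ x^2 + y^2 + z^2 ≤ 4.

In spherical coordinates, x = ρ sin(φ) cos(θ), y = ρ sin(φ) sin(θ), z = ρ cos(φ), and dV = ρ^2 sin(φ) dρ dφ dθ.

The integrand becomes 8ρ, so

    ∭_E (8sqrt(x^2 + y^2 + z^2)) dV = ∫_{0}^{2π} ∫_{0}^{π} ∫_{1}^{2} (8ρ) · ρ^2 sin(φ) dρ dφ dθ.

Inner (ρ): 30sin(φ).
Middle (φ): 60.
Outer (θ): 120π.

Therefore the triple integral equals 120π.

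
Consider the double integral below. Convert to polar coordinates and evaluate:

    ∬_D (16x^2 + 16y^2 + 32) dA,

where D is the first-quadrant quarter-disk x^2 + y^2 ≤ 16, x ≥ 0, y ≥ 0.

The region D is 0 ≤ r ≤ 4, 0 ≤ θ ≤ π/2 in polar coordinates, where x = r cos(θ), y = r sin(θ), and dA = r dr dθ.

Under the substitution, the integrand becomes 16r^2 + 32, so

    ∬_D (16x^2 + 16y^2 + 32) dA = ∫_{0}^{π/2} ∫_{0}^{4} (16r^2 + 32) · r dr dθ.

Inner integral (in r): ∫_{0}^{4} (16r^2 + 32) · r dr = 1280.

Outer integral (in θ): ∫_{0}^{π/2} (1280) dθ = 640π.

Therefore ∬_D (16x^2 + 16y^2 + 32) dA = 640π.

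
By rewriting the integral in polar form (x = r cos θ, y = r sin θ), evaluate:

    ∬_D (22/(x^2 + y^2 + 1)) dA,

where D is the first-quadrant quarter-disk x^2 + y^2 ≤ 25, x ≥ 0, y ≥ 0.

The region D is 0 ≤ r ≤ 5, 0 ≤ θ ≤ π/2 in polar coordinates, where x = r cos(θ), y = r sin(θ), and dA = r dr dθ.

Under the substitution, the integrand becomes 22/(r^2 + 1), so

    ∬_D (22/(x^2 + y^2 + 1)) dA = ∫_{0}^{π/2} ∫_{0}^{5} (22/(r^2 + 1)) · r dr dθ.

Inner integral (in r): ∫_{0}^{5} (22/(r^2 + 1)) · r dr = log(3670344486987776).

Outer integral (in θ): ∫_{0}^{π/2} (log(3670344486987776)) dθ = log(3670344486987776^(π/2)).

Therefore ∬_D (22/(x^2 + y^2 + 1)) dA = log(3670344486987776^(π/2)).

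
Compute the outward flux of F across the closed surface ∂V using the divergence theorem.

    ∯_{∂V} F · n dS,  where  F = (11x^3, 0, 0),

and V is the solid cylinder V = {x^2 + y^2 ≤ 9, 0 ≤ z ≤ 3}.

By the divergence theorem,

    ∯_{∂V} F · n dS = ∭_V (∇ · F) dV.

Compute the divergence:
    ∇ · F = ∂F_x/∂x + ∂F_y/∂y + ∂F_z/∂z = 33x^2 + 0 + 0 = 33x^2.

In cylindrical coordinates, x = r cos(θ), y = r sin(θ), z = z, dV = r dr dθ dz, with 0 ≤ r ≤ 3, 0 ≤ θ ≤ 2π, 0 ≤ z ≤ 3.

The integrand, after substitution and multiplying by the volume element, becomes (33r^2cos(θ)^2) · r, so

    ∭_V (∇·F) dV = ∫_0^{2π} ∫_0^{3} ∫_0^{3} (33r^2cos(θ)^2) · r dz dr dθ.

Inner (z from 0 to 3): 99r^3cos(θ)^2.
Middle (r from 0 to 3): 8019cos(θ)^2/4.
Outer (θ from 0 to 2π): 8019π/4.

Therefore ∯_{∂V} F · n dS = 8019π/4.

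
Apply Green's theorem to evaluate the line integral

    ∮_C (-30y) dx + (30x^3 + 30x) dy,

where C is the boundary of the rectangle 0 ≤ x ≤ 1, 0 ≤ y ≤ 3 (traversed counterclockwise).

Green's theorem converts the closed line integral into a double integral over the enclosed region D:

    ∮_C P dx + Q dy = ∬_D (∂Q/∂x - ∂P/∂y) dA.

Here P = -30y, Q = 30x^3 + 30x, so

    ∂Q/∂x = 90x^2 + 30,    ∂P/∂y = -30,
    ∂Q/∂x - ∂P/∂y = 90x^2 + 60.

D is the region 0 ≤ x ≤ 1, 0 ≤ y ≤ 3. Evaluating the double integral:

    ∬_D (90x^2 + 60) dA = ∫_0^{1} ∫_0^{3} (90x^2 + 60) dy dx.

Inner (y from 0 to 3): 270x^2 + 180.
Outer (x from 0 to 1): 270.

Therefore ∮_C P dx + Q dy = 270.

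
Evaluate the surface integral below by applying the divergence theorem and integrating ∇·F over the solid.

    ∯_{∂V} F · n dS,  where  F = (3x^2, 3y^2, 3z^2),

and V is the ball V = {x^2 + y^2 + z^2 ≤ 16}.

By the divergence theorem,

    ∯_{∂V} F · n dS = ∭_V (∇ · F) dV.

Compute the divergence:
    ∇ · F = ∂F_x/∂x + ∂F_y/∂y + ∂F_z/∂z = 6x + 6y + 6z.

In spherical coordinates, x = ρ sin(φ) cos(θ), y = ρ sin(φ) sin(θ), z = ρ cos(φ), dV = ρ^2 sin(φ) dρ dφ dθ, with 0 ≤ ρ ≤ 4, 0 ≤ φ ≤ π, 0 ≤ θ ≤ 2π.

The integrand, after substitution and multiplying by the volume element, becomes (6ρ (sqrt(2)sin(φ)sin(θ + π/4) + cos(φ))) · ρ^2 sin(φ), so

    ∭_V (∇·F) dV = ∫_0^{2π} ∫_0^{π} ∫_0^{4} (6ρ (sqrt(2)sin(φ)sin(θ + π/4) + cos(φ))) · ρ^2 sin(φ) dρ dφ dθ.

Inner (ρ from 0 to 4): 384(sqrt(2)sin(φ)sin(θ + π/4) + cos(φ))sin(φ).
Middle (φ from 0 to π): 192sqrt(2)π sin(θ + π/4).
Outer (θ from 0 to 2π): 0.

Therefore ∯_{∂V} F · n dS = 0.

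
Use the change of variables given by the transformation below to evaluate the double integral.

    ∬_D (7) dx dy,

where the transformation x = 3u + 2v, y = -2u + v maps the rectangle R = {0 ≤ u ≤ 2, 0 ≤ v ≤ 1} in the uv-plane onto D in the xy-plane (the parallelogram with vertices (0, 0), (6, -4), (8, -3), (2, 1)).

Compute the Jacobian determinant of (x, y) with respect to (u, v):

    ∂(x,y)/∂(u,v) = | 3  2 | = (3)(1) - (2)(-2) = 7.
                   | -2  1 |

Its absolute value is |J| = 7 (the area scaling factor).

Substituting x = 3u + 2v, y = -2u + v into the integrand,

    7 → 7,

so the integral becomes

    ∬_R (7) · |J| du dv = ∫_0^2 ∫_0^1 (49) dv du.

Inner (v): 49.
Outer (u): 98.

Therefore ∬_D (7) dx dy = 98.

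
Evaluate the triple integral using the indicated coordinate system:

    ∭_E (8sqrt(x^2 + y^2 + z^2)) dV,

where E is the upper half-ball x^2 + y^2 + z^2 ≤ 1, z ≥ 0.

In spherical coordinates, x = ρ sin(φ) cos(θ), y = ρ sin(φ) sin(θ), z = ρ cos(φ), and dV = ρ^2 sin(φ) dρ dφ dθ.

The integrand becomes 8ρ, so

    ∭_E (8sqrt(x^2 + y^2 + z^2)) dV = ∫_{0}^{2π} ∫_{0}^{π/2} ∫_{0}^{1} (8ρ) · ρ^2 sin(φ) dρ dφ dθ.

Inner (ρ): 2sin(φ).
Middle (φ): 2.
Outer (θ): 4π.

Therefore the triple integral equals 4π.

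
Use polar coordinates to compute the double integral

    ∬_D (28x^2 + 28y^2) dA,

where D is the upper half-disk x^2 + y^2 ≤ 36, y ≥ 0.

The region D is 0 ≤ r ≤ 6, 0 ≤ θ ≤ π in polar coordinates, where x = r cos(θ), y = r sin(θ), and dA = r dr dθ.

Under the substitution, the integrand becomes 28r^2, so

    ∬_D (28x^2 + 28y^2) dA = ∫_{0}^{π} ∫_{0}^{6} (28r^2) · r dr dθ.

Inner integral (in r): ∫_{0}^{6} (28r^2) · r dr = 9072.

Outer integral (in θ): ∫_{0}^{π} (9072) dθ = 9072π.

Therefore ∬_D (28x^2 + 28y^2) dA = 9072π.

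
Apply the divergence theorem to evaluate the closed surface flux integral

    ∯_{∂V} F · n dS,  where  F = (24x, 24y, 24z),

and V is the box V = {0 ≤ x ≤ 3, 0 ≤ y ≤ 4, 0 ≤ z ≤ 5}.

By the divergence theorem,

    ∯_{∂V} F · n dS = ∭_V (∇ · F) dV.

Compute the divergence:
    ∇ · F = ∂F_x/∂x + ∂F_y/∂y + ∂F_z/∂z = 24 + 24 + 24 = 72.

V is a rectangular box, so dV = dx dy dz with 0 ≤ x ≤ 3, 0 ≤ y ≤ 4, 0 ≤ z ≤ 5.

Integrate (72) over V as an iterated integral:

    ∭_V (∇·F) dV = ∫_0^{3} ∫_0^{4} ∫_0^{5} (72) dz dy dx.

Inner (z from 0 to 5): 360.
Middle (y from 0 to 4): 1440.
Outer (x from 0 to 3): 4320.

Therefore ∯_{∂V} F · n dS = 4320.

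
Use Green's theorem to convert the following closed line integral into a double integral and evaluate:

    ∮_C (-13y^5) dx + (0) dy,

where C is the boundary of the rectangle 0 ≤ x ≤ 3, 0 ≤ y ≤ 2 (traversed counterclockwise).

Green's theorem converts the closed line integral into a double integral over the enclosed region D:

    ∮_C P dx + Q dy = ∬_D (∂Q/∂x - ∂P/∂y) dA.

Here P = -13y^5, Q = 0, so

    ∂Q/∂x = 0,    ∂P/∂y = -65y^4,
    ∂Q/∂x - ∂P/∂y = 65y^4.

D is the region 0 ≤ x ≤ 3, 0 ≤ y ≤ 2. Evaluating the double integral:

    ∬_D (65y^4) dA = ∫_0^{3} ∫_0^{2} (65y^4) dy dx.

Inner (y from 0 to 2): 416.
Outer (x from 0 to 3): 1248.

Therefore ∮_C P dx + Q dy = 1248.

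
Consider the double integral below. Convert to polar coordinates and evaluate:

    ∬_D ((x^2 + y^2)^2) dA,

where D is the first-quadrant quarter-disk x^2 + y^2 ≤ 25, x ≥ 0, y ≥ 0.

The region D is 0 ≤ r ≤ 5, 0 ≤ θ ≤ π/2 in polar coordinates, where x = r cos(θ), y = r sin(θ), and dA = r dr dθ.

Under the substitution, the integrand becomes r^4, so

    ∬_D ((x^2 + y^2)^2) dA = ∫_{0}^{π/2} ∫_{0}^{5} (r^4) · r dr dθ.

Inner integral (in r): ∫_{0}^{5} (r^4) · r dr = 15625/6.

Outer integral (in θ): ∫_{0}^{π/2} (15625/6) dθ = 15625π/12.

Therefore ∬_D ((x^2 + y^2)^2) dA = 15625π/12.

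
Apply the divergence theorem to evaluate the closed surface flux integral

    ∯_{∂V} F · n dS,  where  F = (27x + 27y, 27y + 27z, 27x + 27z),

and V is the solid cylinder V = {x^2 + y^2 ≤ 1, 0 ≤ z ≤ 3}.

By the divergence theorem,

    ∯_{∂V} F · n dS = ∭_V (∇ · F) dV.

Compute the divergence:
    ∇ · F = ∂F_x/∂x + ∂F_y/∂y + ∂F_z/∂z = 27 + 27 + 27 = 81.

In cylindrical coordinates, x = r cos(θ), y = r sin(θ), z = z, dV = r dr dθ dz, with 0 ≤ r ≤ 1, 0 ≤ θ ≤ 2π, 0 ≤ z ≤ 3.

The integrand, after substitution and multiplying by the volume element, becomes (81) · r, so

    ∭_V (∇·F) dV = ∫_0^{2π} ∫_0^{1} ∫_0^{3} (81) · r dz dr dθ.

Inner (z from 0 to 3): 243r.
Middle (r from 0 to 1): 243/2.
Outer (θ from 0 to 2π): 243π.

Therefore ∯_{∂V} F · n dS = 243π.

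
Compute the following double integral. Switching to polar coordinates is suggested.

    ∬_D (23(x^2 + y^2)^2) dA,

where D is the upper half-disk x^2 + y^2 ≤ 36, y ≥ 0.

The region D is 0 ≤ r ≤ 6, 0 ≤ θ ≤ π in polar coordinates, where x = r cos(θ), y = r sin(θ), and dA = r dr dθ.

Under the substitution, the integrand becomes 23r^4, so

    ∬_D (23(x^2 + y^2)^2) dA = ∫_{0}^{π} ∫_{0}^{6} (23r^4) · r dr dθ.

Inner integral (in r): ∫_{0}^{6} (23r^4) · r dr = 178848.

Outer integral (in θ): ∫_{0}^{π} (178848) dθ = 178848π.

Therefore ∬_D (23(x^2 + y^2)^2) dA = 178848π.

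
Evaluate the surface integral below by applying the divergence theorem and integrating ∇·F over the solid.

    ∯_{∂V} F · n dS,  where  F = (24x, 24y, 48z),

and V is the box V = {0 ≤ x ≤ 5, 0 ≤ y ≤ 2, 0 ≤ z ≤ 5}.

By the divergence theorem,

    ∯_{∂V} F · n dS = ∭_V (∇ · F) dV.

Compute the divergence:
    ∇ · F = ∂F_x/∂x + ∂F_y/∂y + ∂F_z/∂z = 24 + 24 + 48 = 96.

V is a rectangular box, so dV = dx dy dz with 0 ≤ x ≤ 5, 0 ≤ y ≤ 2, 0 ≤ z ≤ 5.

Integrate (96) over V as an iterated integral:

    ∭_V (∇·F) dV = ∫_0^{5} ∫_0^{2} ∫_0^{5} (96) dz dy dx.

Inner (z from 0 to 5): 480.
Middle (y from 0 to 2): 960.
Outer (x from 0 to 5): 4800.

Therefore ∯_{∂V} F · n dS = 4800.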